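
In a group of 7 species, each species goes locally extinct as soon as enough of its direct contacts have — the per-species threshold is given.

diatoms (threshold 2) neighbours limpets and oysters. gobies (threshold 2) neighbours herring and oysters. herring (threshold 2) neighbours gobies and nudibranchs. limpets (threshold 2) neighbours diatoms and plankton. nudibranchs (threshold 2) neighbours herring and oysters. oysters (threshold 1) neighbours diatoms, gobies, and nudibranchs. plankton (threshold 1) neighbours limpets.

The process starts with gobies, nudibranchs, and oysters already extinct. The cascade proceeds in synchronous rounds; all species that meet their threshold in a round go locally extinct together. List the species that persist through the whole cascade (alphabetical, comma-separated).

diatoms, limpets, plankton

Round 1 — gobies, nudibranchs, oysters go locally extinct (initial).
Round 2 — checking thresholds:
  diatoms: 1 of 2 neighbours < 2, holds.
  herring: 2 of 2 neighbours ≥ 2, goes locally extinct.
Round 3 — no new extinctions; cascade stops.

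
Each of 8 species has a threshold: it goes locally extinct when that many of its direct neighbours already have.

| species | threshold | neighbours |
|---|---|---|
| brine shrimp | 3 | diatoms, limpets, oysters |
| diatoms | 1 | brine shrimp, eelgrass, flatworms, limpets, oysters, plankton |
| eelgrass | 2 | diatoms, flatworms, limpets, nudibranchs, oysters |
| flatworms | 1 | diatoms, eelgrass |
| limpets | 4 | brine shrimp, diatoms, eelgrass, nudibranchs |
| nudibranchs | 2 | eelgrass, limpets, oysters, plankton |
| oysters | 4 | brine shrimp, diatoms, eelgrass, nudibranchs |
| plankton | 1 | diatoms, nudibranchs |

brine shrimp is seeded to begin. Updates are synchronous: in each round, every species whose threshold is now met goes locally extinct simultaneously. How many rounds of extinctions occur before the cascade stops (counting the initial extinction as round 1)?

6

Round 1 — brine shrimp goes locally extinct (initial).
Round 2 — checking thresholds:
  diatoms: 1 of 6 neighbours ≥ 1, goes locally extinct.
  limpets: 1 of 4 neighbours < 4, not yet.
  oysters: 1 of 4 neighbours < 4, not yet.
Round 3 — checking thresholds:
  eelgrass: 1 of 5 neighbours < 2, not yet.
  flatworms: 1 of 2 neighbours ≥ 1, goes locally extinct.
  limpets: 2 of 4 neighbours < 4, not yet.
  oysters: 2 of 4 neighbours < 4, not yet.
  plankton: 1 of 2 neighbours ≥ 1, goes locally extinct.
Round 4 — checking thresholds:
  eelgrass: 2 of 5 neighbours ≥ 2, goes locally extinct.
  limpets: 2 of 4 neighbours < 4, not yet.
  nudibranchs: 1 of 4 neighbours < 2, not yet.
  oysters: 2 of 4 neighbours < 4, not yet.
Round 5 — checking thresholds:
  limpets: 3 of 4 neighbours < 4, not yet.
  nudibranchs: 2 of 4 neighbours ≥ 2, goes locally extinct.
  oysters: 3 of 4 neighbours < 4, not yet.
Round 6 — checking thresholds:
  limpets: 4 of 4 neighbours ≥ 4, goes locally extinct.
  oysters: 4 of 4 neighbours ≥ 4, goes locally extinct.
Round 7 — no new extinctions; cascade stops.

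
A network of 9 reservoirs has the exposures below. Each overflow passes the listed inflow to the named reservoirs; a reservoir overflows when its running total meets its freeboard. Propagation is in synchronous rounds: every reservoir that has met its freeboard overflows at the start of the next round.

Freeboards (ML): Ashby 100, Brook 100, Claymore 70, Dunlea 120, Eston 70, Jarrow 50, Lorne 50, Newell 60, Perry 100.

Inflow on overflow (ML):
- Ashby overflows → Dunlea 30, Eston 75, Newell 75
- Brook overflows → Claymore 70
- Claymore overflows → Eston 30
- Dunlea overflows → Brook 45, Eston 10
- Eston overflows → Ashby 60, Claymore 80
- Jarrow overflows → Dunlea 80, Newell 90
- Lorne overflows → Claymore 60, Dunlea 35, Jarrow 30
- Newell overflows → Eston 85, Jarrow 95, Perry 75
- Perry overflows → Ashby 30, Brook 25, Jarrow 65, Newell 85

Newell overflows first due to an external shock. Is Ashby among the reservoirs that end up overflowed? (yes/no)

no

Round 1 — Newell overflows (initial).
  Eston: +85 → 85 ≥ 70
  Jarrow: +95 → 95 ≥ 50
  Perry: +75 → 75 < 100
Round 2 — Eston, Jarrow overflow.
  Ashby: +60 → 60 < 100
  Claymore: +80 → 80 ≥ 70
  Dunlea: +80 → 80 < 120
Round 3 — Claymore overflows.
No further overflows.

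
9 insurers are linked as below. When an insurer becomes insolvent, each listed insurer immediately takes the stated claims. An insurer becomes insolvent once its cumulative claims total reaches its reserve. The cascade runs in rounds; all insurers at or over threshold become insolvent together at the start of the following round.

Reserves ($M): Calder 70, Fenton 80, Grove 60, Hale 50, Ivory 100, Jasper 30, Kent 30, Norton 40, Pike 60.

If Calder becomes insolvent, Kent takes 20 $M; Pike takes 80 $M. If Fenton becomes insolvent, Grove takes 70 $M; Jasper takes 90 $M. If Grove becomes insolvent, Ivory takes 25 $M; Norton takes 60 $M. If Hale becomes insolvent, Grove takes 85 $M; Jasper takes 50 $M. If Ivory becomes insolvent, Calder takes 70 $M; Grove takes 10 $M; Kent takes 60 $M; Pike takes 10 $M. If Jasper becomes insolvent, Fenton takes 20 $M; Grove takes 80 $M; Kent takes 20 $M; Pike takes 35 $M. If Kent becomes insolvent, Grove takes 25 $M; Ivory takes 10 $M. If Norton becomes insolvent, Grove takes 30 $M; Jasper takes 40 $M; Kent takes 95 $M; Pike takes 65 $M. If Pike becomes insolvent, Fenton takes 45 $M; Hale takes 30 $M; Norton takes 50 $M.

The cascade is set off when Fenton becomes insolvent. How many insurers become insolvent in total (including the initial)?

6

Round 1 — Fenton becomes insolvent (initial).
  Grove: +70 → 70 ≥ 60
  Jasper: +90 → 90 ≥ 30
Round 2 — Grove, Jasper become insolvent.
  Ivory: +25 → 25 < 100
  Kent: +20 → 20 < 30
  Norton: +60 → 60 ≥ 40
  Pike: +35 → 35 < 60
Round 3 — Norton becomes insolvent.
  Kent: +95 → 115 ≥ 30
  Pike: +65 → 100 ≥ 60
Round 4 — Kent, Pike become insolvent.
  Hale: +30 → 30 < 50
  Ivory: +10 → 35 < 100
No further insolvencies.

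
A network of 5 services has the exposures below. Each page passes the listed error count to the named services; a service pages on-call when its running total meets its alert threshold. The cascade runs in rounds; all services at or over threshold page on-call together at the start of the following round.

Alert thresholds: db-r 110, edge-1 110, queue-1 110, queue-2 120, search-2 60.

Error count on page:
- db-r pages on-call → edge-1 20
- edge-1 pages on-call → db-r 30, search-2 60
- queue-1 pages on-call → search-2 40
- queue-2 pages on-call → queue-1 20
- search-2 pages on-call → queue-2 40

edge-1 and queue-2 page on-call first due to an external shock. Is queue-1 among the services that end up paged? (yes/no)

Round 1 — edge-1, queue-2 page on-call (initial).
  db-r: +30 → 30 < 110
  queue-1: +20 → 20 < 110
  search-2: +60 → 60 ≥ 60
Round 2 — search-2 pages on-call.
No further pages.

no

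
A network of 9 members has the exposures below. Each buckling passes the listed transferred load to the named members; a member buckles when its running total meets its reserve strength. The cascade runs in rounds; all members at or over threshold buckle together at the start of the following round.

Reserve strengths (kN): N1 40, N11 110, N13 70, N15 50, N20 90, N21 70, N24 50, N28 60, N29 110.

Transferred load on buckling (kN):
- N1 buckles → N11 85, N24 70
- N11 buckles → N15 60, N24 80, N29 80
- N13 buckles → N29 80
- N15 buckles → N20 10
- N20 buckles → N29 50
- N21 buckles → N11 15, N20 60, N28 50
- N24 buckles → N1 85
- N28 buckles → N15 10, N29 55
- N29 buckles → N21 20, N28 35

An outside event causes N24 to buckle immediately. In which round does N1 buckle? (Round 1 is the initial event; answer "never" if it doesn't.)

2

Round 1 — N24 buckles (initial).
  N1: +85 → 85 ≥ 40
Round 2 — N1 buckles.
  N11: +85 → 85 < 110
No further bucklings.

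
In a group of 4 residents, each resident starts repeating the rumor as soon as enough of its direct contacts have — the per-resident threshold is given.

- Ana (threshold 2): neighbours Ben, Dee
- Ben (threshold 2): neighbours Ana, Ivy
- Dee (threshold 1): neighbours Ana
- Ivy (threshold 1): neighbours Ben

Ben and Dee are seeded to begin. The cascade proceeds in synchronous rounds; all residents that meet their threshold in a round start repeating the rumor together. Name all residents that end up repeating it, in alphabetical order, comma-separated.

Ana, Ben, Dee, Ivy

Round 1 — Ben, Dee start repeating the rumor (initial).
Round 2 — checking thresholds:
  Ana: 2 of 2 neighbours ≥ 2, starts repeating the rumor.
  Ivy: 1 of 1 neighbours ≥ 1, starts repeating the rumor.
Round 3 — no new spreads; cascade stops.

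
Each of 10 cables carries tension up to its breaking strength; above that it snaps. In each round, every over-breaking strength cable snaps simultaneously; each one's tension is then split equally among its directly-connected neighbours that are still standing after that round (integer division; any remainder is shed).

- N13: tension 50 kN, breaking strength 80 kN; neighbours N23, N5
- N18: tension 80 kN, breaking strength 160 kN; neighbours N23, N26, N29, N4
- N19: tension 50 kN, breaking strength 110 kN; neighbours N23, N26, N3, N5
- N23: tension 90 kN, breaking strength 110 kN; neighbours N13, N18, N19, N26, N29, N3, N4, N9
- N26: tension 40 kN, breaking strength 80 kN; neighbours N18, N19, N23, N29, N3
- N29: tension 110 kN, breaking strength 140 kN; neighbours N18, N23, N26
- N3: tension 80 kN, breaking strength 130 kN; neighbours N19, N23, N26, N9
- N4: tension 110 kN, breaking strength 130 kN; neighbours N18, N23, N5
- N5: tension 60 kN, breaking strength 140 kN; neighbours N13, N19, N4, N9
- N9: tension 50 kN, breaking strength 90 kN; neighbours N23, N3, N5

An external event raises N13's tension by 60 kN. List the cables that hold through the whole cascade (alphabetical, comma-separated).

Round 1 — N13 at 110 > 80. N13 snaps.
  N13 sheds 110 kN to N23, N5: 55 each.
    N23: 90+55 = 145 > 110
    N5: 60+55 = 115 ≤ 140
Round 2 — N23 snaps.
  N23 sheds 145 kN to N18, N19, N26, N29, N3, N4, N9: 20 each (5 lost).
    N18: 80+20 = 100 ≤ 160
    N19: 50+20 = 70 ≤ 110
    N26: 40+20 = 60 ≤ 80
    N29: 110+20 = 130 ≤ 140
    N3: 80+20 = 100 ≤ 130
    N4: 110+20 = 130 ≤ 130
    N9: 50+20 = 70 ≤ 90
No further breaks.

N18, N19, N26, N29, N3, N4, N5, N9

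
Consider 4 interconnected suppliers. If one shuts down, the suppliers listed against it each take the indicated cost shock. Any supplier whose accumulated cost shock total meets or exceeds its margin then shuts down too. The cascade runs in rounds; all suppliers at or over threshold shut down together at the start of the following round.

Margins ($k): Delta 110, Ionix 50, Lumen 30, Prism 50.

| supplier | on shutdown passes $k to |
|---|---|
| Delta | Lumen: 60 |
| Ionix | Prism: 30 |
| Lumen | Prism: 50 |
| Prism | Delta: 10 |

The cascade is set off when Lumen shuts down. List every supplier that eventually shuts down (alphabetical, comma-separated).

Lumen, Prism

Round 1 — Lumen shuts down (initial).
  Prism: +50 → 50 ≥ 50
Round 2 — Prism shuts down.
  Delta: +10 → 10 < 110
No further shutdowns.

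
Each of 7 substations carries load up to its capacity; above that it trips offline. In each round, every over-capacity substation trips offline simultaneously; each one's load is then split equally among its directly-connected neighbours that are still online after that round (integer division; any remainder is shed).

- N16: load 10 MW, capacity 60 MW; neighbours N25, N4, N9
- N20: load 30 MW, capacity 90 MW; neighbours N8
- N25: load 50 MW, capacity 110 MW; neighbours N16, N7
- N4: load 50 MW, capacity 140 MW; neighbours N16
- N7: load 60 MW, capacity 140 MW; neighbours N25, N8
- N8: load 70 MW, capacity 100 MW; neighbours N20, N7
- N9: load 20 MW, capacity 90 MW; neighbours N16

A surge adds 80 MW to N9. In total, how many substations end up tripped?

2

Round 1 — N9 at 100 > 90. N9 trips offline.
  N9 sheds 100 MW to N16: 100 each.
    N16: 10+100 = 110 > 60
Round 2 — N16 trips offline.
  N16 sheds 110 MW to N25, N4: 55 each.
    N25: 50+55 = 105 ≤ 110
    N4: 50+55 = 105 ≤ 140
No further trips.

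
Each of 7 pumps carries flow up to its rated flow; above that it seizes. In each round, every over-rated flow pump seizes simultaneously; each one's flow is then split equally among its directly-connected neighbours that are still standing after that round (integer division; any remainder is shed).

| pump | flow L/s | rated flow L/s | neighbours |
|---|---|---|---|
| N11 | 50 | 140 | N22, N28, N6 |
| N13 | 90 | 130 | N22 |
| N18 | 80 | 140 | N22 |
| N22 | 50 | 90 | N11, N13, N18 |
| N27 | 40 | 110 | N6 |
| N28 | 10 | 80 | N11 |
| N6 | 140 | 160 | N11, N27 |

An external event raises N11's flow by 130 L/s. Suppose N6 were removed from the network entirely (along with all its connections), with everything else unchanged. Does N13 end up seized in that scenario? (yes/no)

With N6 removed:
Round 1 — N11 at 180 > 140. N11 seizes.
  N11 sheds 180 L/s to N22, N28: 90 each.
    N22: 50+90 = 140 > 90
    N28: 10+90 = 100 > 80
Round 2 — N22, N28 seize.
  N22 sheds 140 L/s to N13, N18: 70 each.
    N13: 90+70 = 160 > 130
    N18: 80+70 = 150 > 140
  N28 sheds 100 L/s: no online neighbours, lost.
Round 3 — N13, N18 seize.
  N13 sheds 160 L/s: no online neighbours, lost.
  N18 sheds 150 L/s: no online neighbours, lost.
No further seizures.

yes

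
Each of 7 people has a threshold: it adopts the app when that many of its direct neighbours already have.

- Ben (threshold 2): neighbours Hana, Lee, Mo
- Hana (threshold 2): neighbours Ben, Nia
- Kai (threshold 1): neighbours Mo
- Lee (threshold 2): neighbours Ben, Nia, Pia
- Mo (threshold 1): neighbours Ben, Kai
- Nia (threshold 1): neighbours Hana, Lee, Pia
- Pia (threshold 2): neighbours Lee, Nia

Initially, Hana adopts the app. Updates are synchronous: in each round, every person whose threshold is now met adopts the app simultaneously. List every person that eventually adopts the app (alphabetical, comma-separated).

Round 1 — Hana adopts the app (initial).
Round 2 — checking thresholds:
  Ben: 1 of 3 neighbours < 2, holds.
  Nia: 1 of 3 neighbours ≥ 1, adopts the app.
Round 3 — no new adoptions; cascade stops.

Hana, Nia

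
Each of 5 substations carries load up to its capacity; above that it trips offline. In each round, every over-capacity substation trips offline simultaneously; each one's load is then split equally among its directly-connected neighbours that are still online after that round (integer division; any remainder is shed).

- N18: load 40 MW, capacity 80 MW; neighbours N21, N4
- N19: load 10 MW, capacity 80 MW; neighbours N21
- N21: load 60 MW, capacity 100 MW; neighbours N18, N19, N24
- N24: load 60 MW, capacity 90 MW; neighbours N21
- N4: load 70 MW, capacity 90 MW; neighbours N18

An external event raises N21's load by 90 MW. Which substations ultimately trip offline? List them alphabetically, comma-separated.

Round 1 — N21 at 150 > 100. N21 trips offline.
  N21 sheds 150 MW to N18, N19, N24: 50 each.
    N18: 40+50 = 90 > 80
    N19: 10+50 = 60 ≤ 80
    N24: 60+50 = 110 > 90
Round 2 — N18, N24 trip offline.
  N18 sheds 90 MW to N4: 90 each.
    N4: 70+90 = 160 > 90
  N24 sheds 110 MW: no online neighbours, lost.
Round 3 — N4 trips offline.
  N4 sheds 160 MW: no online neighbours, lost.
No further trips.

N18, N21, N24, N4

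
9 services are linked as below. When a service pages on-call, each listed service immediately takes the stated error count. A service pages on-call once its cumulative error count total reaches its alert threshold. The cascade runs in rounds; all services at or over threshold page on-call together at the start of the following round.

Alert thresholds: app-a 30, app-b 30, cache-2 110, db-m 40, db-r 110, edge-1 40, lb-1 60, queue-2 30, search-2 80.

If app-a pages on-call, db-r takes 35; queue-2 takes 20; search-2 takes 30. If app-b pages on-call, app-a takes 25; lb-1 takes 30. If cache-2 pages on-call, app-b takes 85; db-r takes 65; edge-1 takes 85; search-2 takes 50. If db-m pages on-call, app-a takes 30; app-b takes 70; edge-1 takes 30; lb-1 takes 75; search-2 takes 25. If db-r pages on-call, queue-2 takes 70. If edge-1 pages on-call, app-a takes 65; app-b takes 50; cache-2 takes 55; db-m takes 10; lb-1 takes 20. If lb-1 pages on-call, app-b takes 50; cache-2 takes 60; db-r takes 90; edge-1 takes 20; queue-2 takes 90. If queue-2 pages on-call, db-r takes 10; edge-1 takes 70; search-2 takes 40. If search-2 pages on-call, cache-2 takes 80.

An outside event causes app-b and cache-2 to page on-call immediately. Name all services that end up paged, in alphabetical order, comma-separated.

app-a, app-b, cache-2, edge-1, search-2

Round 1 — app-b, cache-2 page on-call (initial).
  app-a: +25 → 25 < 30
  db-r: +65 → 65 < 110
  edge-1: +85 → 85 ≥ 40
  lb-1: +30 → 30 < 60
  search-2: +50 → 50 < 80
Round 2 — edge-1 pages on-call.
  app-a: +65 → 90 ≥ 30
  db-m: +10 → 10 < 40
  lb-1: +20 → 50 < 60
Round 3 — app-a pages on-call.
  db-r: +35 → 100 < 110
  queue-2: +20 → 20 < 30
  search-2: +30 → 80 ≥ 80
Round 4 — search-2 pages on-call.
No further pages.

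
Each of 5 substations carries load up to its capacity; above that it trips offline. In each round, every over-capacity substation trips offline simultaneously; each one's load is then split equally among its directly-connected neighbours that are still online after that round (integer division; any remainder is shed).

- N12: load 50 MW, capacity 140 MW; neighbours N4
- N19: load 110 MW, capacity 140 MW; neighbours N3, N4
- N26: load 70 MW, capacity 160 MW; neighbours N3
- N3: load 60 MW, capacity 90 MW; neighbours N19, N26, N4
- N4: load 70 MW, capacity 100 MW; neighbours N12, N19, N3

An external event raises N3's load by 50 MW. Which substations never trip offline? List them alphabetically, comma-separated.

Round 1 — N3 at 110 > 90. N3 trips offline.
  N3 sheds 110 MW to N19, N26, N4: 36 each (2 lost).
    N19: 110+36 = 146 > 140
    N26: 70+36 = 106 ≤ 160
    N4: 70+36 = 106 > 100
Round 2 — N19, N4 trip offline.
  N19 sheds 146 MW: no online neighbours, lost.
  N4 sheds 106 MW to N12: 106 each.
    N12: 50+106 = 156 > 140
Round 3 — N12 trips offline.
  N12 sheds 156 MW: no online neighbours, lost.
No further trips.

N26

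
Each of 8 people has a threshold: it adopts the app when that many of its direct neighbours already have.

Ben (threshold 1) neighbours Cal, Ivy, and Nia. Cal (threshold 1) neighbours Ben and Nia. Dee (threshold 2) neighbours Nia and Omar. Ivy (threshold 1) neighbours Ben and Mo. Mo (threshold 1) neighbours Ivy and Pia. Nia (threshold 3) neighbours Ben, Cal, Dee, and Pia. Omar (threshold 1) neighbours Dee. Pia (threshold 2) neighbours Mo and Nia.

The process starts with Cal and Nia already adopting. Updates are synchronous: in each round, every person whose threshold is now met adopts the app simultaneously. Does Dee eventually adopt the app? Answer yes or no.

no

Round 1 — Cal, Nia adopt the app (initial).
Round 2 — checking thresholds:
  Ben: 2 of 3 neighbours ≥ 1, adopts the app.
  Dee: 1 of 2 neighbours < 2, below threshold.
  Pia: 1 of 2 neighbours < 2, below threshold.
Round 3 — checking thresholds:
  Dee: 1 of 2 neighbours < 2, below threshold.
  Ivy: 1 of 2 neighbours ≥ 1, adopts the app.
  Pia: 1 of 2 neighbours < 2, below threshold.
Round 4 — checking thresholds:
  Dee: 1 of 2 neighbours < 2, below threshold.
  Mo: 1 of 2 neighbours ≥ 1, adopts the app.
  Pia: 1 of 2 neighbours < 2, below threshold.
Round 5 — checking thresholds:
  Dee: 1 of 2 neighbours < 2, below threshold.
  Pia: 2 of 2 neighbours ≥ 2, adopts the app.
Round 6 — no new adoptions; cascade stops.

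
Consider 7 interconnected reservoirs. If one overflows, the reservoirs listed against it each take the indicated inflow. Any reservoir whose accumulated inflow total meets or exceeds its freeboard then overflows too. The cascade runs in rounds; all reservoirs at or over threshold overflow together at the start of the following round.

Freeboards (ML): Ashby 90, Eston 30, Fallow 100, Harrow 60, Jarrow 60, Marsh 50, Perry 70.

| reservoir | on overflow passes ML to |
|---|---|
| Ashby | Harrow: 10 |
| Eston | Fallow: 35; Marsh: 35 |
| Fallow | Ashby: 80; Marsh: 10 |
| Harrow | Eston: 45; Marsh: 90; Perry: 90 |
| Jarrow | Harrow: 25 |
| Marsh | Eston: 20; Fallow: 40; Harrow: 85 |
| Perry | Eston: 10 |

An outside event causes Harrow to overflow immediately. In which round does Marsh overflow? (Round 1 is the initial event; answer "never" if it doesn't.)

2

Round 1 — Harrow overflows (initial).
  Eston: +45 → 45 ≥ 30
  Marsh: +90 → 90 ≥ 50
  Perry: +90 → 90 ≥ 70
Round 2 — Eston, Marsh, Perry overflow.
  Fallow: +35+40 → 75 < 100
No further overflows.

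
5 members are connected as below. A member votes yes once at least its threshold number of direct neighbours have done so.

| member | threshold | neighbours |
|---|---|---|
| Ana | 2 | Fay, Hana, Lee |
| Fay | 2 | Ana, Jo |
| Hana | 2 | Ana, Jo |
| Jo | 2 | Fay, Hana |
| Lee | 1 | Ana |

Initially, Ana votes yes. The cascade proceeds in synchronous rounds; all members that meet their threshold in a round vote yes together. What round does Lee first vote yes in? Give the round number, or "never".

Round 1 — Ana votes yes (initial).
Round 2 — checking thresholds:
  Fay: 1 of 2 neighbours < 2, below threshold.
  Hana: 1 of 2 neighbours < 2, below threshold.
  Lee: 1 of 1 neighbours ≥ 1, votes yes.
Round 3 — no new yes votes; cascade stops.

2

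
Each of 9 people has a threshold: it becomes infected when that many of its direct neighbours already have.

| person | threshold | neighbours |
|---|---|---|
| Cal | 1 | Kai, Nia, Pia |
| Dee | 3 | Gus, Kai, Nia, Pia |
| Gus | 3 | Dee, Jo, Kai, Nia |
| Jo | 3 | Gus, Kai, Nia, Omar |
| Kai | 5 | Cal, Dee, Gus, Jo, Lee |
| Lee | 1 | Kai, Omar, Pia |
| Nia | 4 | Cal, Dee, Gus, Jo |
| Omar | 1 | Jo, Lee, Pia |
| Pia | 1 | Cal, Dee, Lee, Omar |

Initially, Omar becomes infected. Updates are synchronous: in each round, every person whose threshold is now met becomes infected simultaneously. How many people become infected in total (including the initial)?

Round 1 — Omar becomes infected (initial).
Round 2 — checking thresholds:
  Jo: 1 of 4 neighbours < 3, holds.
  Lee: 1 of 3 neighbours ≥ 1, becomes infected.
  Pia: 1 of 4 neighbours ≥ 1, becomes infected.
Round 3 — checking thresholds:
  Cal: 1 of 3 neighbours ≥ 1, becomes infected.
  Dee: 1 of 4 neighbours < 3, holds.
  Jo: 1 of 4 neighbours < 3, holds.
  Kai: 1 of 5 neighbours < 5, holds.
Round 4 — no new infections; cascade stops.

4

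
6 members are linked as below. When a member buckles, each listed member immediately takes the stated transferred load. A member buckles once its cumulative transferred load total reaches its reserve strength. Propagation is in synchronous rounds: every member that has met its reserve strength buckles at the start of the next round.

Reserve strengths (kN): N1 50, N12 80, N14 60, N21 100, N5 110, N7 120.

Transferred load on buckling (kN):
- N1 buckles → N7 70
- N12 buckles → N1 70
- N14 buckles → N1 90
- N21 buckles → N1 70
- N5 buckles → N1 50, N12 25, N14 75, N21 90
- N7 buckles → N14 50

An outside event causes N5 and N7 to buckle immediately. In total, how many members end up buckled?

Round 1 — N5, N7 buckle (initial).
  N1: +50 → 50 ≥ 50
  N12: +25 → 25 < 80
  N14: +75+50 → 125 ≥ 60
  N21: +90 → 90 < 100
Round 2 — N1, N14 buckle.
No further bucklings.

4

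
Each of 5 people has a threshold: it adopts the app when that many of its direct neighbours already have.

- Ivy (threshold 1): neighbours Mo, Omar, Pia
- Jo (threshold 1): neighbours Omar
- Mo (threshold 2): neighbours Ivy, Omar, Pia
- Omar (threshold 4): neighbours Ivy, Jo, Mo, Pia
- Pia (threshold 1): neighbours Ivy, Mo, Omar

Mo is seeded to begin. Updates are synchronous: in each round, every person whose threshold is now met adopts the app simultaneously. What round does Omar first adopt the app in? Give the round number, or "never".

never

Round 1 — Mo adopts the app (initial).
Round 2 — checking thresholds:
  Ivy: 1 of 3 neighbours ≥ 1, adopts the app.
  Omar: 1 of 4 neighbours < 4, holds.
  Pia: 1 of 3 neighbours ≥ 1, adopts the app.
Round 3 — no new adoptions; cascade stops.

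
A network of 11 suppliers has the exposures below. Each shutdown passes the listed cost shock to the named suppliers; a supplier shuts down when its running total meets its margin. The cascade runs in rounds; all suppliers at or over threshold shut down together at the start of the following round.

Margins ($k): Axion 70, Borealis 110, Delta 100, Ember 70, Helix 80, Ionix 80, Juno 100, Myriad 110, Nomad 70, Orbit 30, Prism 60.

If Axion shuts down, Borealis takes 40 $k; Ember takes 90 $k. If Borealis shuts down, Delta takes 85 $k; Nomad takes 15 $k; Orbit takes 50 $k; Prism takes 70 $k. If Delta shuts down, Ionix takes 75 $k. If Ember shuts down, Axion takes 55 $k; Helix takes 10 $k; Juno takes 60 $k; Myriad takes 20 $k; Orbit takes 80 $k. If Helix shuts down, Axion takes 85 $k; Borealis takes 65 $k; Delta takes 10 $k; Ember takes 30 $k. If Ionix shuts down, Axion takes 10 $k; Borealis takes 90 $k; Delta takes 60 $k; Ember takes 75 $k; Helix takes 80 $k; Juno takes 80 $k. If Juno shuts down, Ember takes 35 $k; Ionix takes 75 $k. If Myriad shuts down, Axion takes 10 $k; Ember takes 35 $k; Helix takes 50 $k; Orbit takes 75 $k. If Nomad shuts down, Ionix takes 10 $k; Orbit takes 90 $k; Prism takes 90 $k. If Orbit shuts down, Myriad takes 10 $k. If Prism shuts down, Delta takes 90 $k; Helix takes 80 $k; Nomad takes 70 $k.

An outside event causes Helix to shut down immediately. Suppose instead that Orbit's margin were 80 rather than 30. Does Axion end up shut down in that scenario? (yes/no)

yes

With Orbit's margin at 80:
Round 1 — Helix shuts down (initial).
  Axion: +85 → 85 ≥ 70
  Borealis: +65 → 65 < 110
  Delta: +10 → 10 < 100
  Ember: +30 → 30 < 70
Round 2 — Axion shuts down.
  Borealis: +40 → 105 < 110
  Ember: +90 → 120 ≥ 70
Round 3 — Ember shuts down.
  Juno: +60 → 60 < 100
  Myriad: +20 → 20 < 110
  Orbit: +80 → 80 ≥ 80
Round 4 — Orbit shuts down.
  Myriad: +10 → 30 < 110
No further shutdowns.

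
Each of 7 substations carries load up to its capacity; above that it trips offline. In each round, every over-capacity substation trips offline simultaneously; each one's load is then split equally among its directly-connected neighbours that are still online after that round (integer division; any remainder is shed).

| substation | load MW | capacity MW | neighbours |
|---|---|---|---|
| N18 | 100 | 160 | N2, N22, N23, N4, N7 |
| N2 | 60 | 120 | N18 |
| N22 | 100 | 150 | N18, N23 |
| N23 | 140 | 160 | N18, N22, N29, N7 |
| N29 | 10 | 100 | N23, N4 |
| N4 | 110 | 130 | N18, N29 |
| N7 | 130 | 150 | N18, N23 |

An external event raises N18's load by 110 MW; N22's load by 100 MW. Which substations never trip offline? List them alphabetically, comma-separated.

Round 1 — N18 at 210 > 160; N22 at 200 > 150. N18, N22 trip offline.
  N18 sheds 210 MW to N2, N23, N4, N7: 52 each (2 lost).
    N2: 60+52 = 112 ≤ 120
    N23: 140+52 = 192 > 160
    N4: 110+52 = 162 > 130
    N7: 130+52 = 182 > 150
  N22 sheds 200 MW to N23: 200 each.
    N23: 192+200 = 392 > 160
Round 2 — N23, N4, N7 trip offline.
  N23 sheds 392 MW to N29: 392 each.
    N29: 10+392 = 402 > 100
  N4 sheds 162 MW to N29: 162 each.
    N29: 402+162 = 564 > 100
  N7 sheds 182 MW: no online neighbours, lost.
Round 3 — N29 trips offline.
  N29 sheds 564 MW: no online neighbours, lost.
No further trips.

N2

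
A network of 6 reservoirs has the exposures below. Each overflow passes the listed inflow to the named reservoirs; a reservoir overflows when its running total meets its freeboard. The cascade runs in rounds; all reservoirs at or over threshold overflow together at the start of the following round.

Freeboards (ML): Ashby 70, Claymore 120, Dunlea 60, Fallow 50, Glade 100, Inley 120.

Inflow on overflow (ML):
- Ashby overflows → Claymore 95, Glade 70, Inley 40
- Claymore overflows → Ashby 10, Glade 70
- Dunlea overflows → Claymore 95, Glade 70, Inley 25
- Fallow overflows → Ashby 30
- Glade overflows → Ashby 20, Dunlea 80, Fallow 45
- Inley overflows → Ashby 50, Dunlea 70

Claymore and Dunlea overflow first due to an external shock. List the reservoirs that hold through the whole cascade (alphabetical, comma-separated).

Ashby, Fallow, Inley

Round 1 — Claymore, Dunlea overflow (initial).
  Ashby: +10 → 10 < 70
  Glade: +70+70 → 140 ≥ 100
  Inley: +25 → 25 < 120
Round 2 — Glade overflows.
  Ashby: +20 → 30 < 70
  Fallow: +45 → 45 < 50
No further overflows.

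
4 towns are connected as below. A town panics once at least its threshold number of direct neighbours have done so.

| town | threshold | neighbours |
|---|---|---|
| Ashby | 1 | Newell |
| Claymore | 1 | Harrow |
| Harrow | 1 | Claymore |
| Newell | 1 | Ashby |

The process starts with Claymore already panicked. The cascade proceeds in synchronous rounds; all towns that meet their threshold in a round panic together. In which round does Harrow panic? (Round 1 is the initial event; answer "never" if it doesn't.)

Round 1 — Claymore panics (initial).
Round 2 — checking thresholds:
  Harrow: 1 of 1 neighbours ≥ 1, panics.
Round 3 — no new panics; cascade stops.

2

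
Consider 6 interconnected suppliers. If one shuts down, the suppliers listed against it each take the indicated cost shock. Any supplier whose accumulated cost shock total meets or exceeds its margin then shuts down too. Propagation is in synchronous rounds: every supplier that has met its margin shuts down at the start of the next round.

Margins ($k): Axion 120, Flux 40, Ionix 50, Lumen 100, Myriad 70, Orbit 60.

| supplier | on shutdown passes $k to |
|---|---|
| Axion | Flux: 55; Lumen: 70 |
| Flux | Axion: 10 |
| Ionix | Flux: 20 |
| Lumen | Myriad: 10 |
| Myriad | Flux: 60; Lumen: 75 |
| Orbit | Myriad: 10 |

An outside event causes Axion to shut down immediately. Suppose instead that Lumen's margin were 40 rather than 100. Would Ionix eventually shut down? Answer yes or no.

no

With Lumen's margin at 40:
Round 1 — Axion shuts down (initial).
  Flux: +55 → 55 ≥ 40
  Lumen: +70 → 70 ≥ 40
Round 2 — Flux, Lumen shut down.
  Myriad: +10 → 10 < 70
No further shutdowns.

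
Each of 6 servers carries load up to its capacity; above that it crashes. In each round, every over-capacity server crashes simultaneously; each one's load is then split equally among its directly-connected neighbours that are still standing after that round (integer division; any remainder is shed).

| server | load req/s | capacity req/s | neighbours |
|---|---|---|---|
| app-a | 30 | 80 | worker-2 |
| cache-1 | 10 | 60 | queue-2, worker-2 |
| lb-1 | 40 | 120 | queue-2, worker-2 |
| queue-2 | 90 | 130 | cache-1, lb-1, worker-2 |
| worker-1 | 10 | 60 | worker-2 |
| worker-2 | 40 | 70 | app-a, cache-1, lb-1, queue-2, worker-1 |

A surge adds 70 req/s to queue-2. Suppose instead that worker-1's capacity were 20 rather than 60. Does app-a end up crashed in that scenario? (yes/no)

With worker-1's capacity at 20:
Round 1 — queue-2 at 160 > 130. queue-2 crashes.
  queue-2 sheds 160 req/s to cache-1, lb-1, worker-2: 53 each (1 lost).
    cache-1: 10+53 = 63 > 60
    lb-1: 40+53 = 93 ≤ 120
    worker-2: 40+53 = 93 > 70
Round 2 — cache-1, worker-2 crash.
  cache-1 sheds 63 req/s: no online neighbours, lost.
  worker-2 sheds 93 req/s to app-a, lb-1, worker-1: 31 each.
    app-a: 30+31 = 61 ≤ 80
    lb-1: 93+31 = 124 > 120
    worker-1: 10+31 = 41 > 20
Round 3 — lb-1, worker-1 crash.
  lb-1 sheds 124 req/s: no online neighbours, lost.
  worker-1 sheds 41 req/s: no online neighbours, lost.
No further crashes.

no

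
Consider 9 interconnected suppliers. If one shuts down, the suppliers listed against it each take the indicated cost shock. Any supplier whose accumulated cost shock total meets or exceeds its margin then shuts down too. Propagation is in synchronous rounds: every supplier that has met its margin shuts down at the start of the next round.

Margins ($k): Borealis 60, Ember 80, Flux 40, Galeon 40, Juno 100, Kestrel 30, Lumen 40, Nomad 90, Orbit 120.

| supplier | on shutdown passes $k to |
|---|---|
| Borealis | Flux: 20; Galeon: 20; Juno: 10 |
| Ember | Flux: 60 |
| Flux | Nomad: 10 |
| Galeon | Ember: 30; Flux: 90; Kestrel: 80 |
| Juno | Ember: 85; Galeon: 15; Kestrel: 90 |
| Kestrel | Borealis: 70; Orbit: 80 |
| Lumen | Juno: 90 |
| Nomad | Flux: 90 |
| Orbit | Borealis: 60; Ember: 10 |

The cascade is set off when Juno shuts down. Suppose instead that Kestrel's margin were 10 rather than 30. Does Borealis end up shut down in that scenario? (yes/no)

With Kestrel's margin at 10:
Round 1 — Juno shuts down (initial).
  Ember: +85 → 85 ≥ 80
  Galeon: +15 → 15 < 40
  Kestrel: +90 → 90 ≥ 10
Round 2 — Ember, Kestrel shut down.
  Borealis: +70 → 70 ≥ 60
  Flux: +60 → 60 ≥ 40
  Orbit: +80 → 80 < 120
Round 3 — Borealis, Flux shut down.
  Galeon: +20 → 35 < 40
  Nomad: +10 → 10 < 90
No further shutdowns.

yes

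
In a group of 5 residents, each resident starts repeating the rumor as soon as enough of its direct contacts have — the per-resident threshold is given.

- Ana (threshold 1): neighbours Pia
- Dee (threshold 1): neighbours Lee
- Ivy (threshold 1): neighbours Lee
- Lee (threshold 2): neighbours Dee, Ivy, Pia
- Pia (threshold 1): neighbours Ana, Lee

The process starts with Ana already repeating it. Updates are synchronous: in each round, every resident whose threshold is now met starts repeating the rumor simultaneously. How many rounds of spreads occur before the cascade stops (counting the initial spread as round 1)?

Round 1 — Ana starts repeating the rumor (initial).
Round 2 — checking thresholds:
  Pia: 1 of 2 neighbours ≥ 1, starts repeating the rumor.
Round 3 — no new spreads; cascade stops.

2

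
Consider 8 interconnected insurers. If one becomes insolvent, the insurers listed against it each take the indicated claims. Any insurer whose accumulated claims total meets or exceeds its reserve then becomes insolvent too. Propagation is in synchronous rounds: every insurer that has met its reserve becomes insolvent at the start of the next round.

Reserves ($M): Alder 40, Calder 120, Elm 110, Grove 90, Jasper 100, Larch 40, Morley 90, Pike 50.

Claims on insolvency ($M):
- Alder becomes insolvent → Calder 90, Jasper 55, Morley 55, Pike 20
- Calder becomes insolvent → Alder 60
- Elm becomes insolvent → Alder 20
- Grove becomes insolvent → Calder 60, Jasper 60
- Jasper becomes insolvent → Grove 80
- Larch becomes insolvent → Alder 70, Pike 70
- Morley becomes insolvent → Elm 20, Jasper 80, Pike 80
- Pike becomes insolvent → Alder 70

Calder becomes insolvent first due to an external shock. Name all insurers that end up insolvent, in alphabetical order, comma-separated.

Round 1 — Calder becomes insolvent (initial).
  Alder: +60 → 60 ≥ 40
Round 2 — Alder becomes insolvent.
  Jasper: +55 → 55 < 100
  Morley: +55 → 55 < 90
  Pike: +20 → 20 < 50
No further insolvencies.

Alder, Calder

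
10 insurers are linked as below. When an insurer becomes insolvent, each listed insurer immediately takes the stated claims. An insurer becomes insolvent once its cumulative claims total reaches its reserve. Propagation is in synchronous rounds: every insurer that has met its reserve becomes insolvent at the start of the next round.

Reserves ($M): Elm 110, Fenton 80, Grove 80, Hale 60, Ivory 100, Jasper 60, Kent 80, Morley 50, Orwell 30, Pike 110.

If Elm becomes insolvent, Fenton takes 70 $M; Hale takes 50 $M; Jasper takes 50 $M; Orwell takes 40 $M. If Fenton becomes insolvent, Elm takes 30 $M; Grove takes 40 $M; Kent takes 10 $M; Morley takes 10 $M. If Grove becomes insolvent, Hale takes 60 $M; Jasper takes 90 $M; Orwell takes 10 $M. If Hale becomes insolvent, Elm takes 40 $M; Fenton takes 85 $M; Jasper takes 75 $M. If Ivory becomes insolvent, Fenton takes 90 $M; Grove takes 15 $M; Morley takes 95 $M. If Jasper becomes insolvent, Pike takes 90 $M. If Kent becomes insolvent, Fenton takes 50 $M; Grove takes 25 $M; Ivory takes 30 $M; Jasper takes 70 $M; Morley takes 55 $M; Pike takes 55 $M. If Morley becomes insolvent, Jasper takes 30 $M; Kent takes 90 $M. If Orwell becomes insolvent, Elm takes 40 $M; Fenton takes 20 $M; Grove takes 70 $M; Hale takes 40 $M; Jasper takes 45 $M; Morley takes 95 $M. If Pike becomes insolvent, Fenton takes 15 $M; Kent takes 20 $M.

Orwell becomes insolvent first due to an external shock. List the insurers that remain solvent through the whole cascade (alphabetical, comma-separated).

Round 1 — Orwell becomes insolvent (initial).
  Elm: +40 → 40 < 110
  Fenton: +20 → 20 < 80
  Grove: +70 → 70 < 80
  Hale: +40 → 40 < 60
  Jasper: +45 → 45 < 60
  Morley: +95 → 95 ≥ 50
Round 2 — Morley becomes insolvent.
  Jasper: +30 → 75 ≥ 60
  Kent: +90 → 90 ≥ 80
Round 3 — Jasper, Kent become insolvent.
  Fenton: +50 → 70 < 80
  Grove: +25 → 95 ≥ 80
  Ivory: +30 → 30 < 100
  Pike: +90+55 → 145 ≥ 110
Round 4 — Grove, Pike become insolvent.
  Fenton: +15 → 85 ≥ 80
  Hale: +60 → 100 ≥ 60
Round 5 — Fenton, Hale become insolvent.
  Elm: +30+40 → 110 ≥ 110
Round 6 — Elm becomes insolvent.
No further insolvencies.

Ivory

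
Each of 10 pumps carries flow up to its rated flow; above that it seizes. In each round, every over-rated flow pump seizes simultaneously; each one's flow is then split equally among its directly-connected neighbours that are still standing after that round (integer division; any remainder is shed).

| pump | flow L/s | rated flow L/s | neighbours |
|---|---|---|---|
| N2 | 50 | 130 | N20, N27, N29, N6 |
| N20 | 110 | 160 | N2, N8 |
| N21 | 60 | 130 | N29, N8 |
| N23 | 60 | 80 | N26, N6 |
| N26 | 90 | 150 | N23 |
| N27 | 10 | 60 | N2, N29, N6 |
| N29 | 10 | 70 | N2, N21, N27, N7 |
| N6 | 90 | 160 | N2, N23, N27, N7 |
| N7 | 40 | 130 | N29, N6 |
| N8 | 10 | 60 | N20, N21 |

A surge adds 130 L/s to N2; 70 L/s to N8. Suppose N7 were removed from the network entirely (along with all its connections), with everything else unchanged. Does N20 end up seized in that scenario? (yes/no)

With N7 removed:
Round 1 — N2 at 180 > 130; N8 at 80 > 60. N2, N8 seize.
  N2 sheds 180 L/s to N20, N27, N29, N6: 45 each.
    N20: 110+45 = 155 ≤ 160
    N27: 10+45 = 55 ≤ 60
    N29: 10+45 = 55 ≤ 70
    N6: 90+45 = 135 ≤ 160
  N8 sheds 80 L/s to N20, N21: 40 each.
    N20: 155+40 = 195 > 160
    N21: 60+40 = 100 ≤ 130
Round 2 — N20 seizes.
  N20 sheds 195 L/s: no online neighbours, lost.
No further seizures.

yes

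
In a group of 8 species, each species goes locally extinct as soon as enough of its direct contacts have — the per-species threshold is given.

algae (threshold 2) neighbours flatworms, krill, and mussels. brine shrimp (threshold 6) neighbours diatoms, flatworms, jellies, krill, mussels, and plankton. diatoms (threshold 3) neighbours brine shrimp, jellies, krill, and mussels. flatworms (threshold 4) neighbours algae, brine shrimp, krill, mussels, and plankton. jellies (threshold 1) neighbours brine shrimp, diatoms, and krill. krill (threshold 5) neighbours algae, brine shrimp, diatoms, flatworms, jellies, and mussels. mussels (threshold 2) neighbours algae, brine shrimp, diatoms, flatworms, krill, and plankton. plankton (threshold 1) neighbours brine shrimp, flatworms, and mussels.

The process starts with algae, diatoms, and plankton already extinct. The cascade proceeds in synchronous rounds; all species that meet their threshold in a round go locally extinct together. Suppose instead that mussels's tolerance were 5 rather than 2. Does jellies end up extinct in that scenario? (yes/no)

yes

With mussels's tolerance at 5:
Round 1 — algae, diatoms, plankton go locally extinct (initial).
Round 2 — checking thresholds:
  brine shrimp: 2 of 6 neighbours < 6, holds.
  flatworms: 2 of 5 neighbours < 4, holds.
  jellies: 1 of 3 neighbours ≥ 1, goes locally extinct.
  krill: 2 of 6 neighbours < 5, holds.
  mussels: 3 of 6 neighbours < 5, holds.
Round 3 — no new extinctions; cascade stops.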